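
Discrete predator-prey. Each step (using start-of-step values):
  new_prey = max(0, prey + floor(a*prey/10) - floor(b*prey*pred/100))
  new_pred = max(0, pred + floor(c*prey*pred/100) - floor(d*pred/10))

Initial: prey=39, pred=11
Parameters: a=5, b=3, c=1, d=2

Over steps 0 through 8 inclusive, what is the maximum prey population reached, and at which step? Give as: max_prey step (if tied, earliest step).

Answer: 54 3

Derivation:
Step 1: prey: 39+19-12=46; pred: 11+4-2=13
Step 2: prey: 46+23-17=52; pred: 13+5-2=16
Step 3: prey: 52+26-24=54; pred: 16+8-3=21
Step 4: prey: 54+27-34=47; pred: 21+11-4=28
Step 5: prey: 47+23-39=31; pred: 28+13-5=36
Step 6: prey: 31+15-33=13; pred: 36+11-7=40
Step 7: prey: 13+6-15=4; pred: 40+5-8=37
Step 8: prey: 4+2-4=2; pred: 37+1-7=31
Max prey = 54 at step 3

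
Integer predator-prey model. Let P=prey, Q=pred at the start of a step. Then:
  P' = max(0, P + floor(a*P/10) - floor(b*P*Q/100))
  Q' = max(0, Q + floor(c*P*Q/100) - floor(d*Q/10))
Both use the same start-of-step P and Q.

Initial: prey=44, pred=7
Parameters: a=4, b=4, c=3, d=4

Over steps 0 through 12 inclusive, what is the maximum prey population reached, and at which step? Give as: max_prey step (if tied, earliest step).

Step 1: prey: 44+17-12=49; pred: 7+9-2=14
Step 2: prey: 49+19-27=41; pred: 14+20-5=29
Step 3: prey: 41+16-47=10; pred: 29+35-11=53
Step 4: prey: 10+4-21=0; pred: 53+15-21=47
Step 5: prey: 0+0-0=0; pred: 47+0-18=29
Step 6: prey: 0+0-0=0; pred: 29+0-11=18
Step 7: prey: 0+0-0=0; pred: 18+0-7=11
Step 8: prey: 0+0-0=0; pred: 11+0-4=7
Step 9: prey: 0+0-0=0; pred: 7+0-2=5
Step 10: prey: 0+0-0=0; pred: 5+0-2=3
Step 11: prey: 0+0-0=0; pred: 3+0-1=2
Step 12: prey: 0+0-0=0; pred: 2+0-0=2
Max prey = 49 at step 1

Answer: 49 1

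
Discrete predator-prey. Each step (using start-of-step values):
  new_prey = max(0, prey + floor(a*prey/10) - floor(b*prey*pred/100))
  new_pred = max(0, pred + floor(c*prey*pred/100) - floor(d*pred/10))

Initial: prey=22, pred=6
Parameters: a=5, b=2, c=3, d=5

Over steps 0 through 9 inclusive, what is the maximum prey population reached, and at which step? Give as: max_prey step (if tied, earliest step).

Step 1: prey: 22+11-2=31; pred: 6+3-3=6
Step 2: prey: 31+15-3=43; pred: 6+5-3=8
Step 3: prey: 43+21-6=58; pred: 8+10-4=14
Step 4: prey: 58+29-16=71; pred: 14+24-7=31
Step 5: prey: 71+35-44=62; pred: 31+66-15=82
Step 6: prey: 62+31-101=0; pred: 82+152-41=193
Step 7: prey: 0+0-0=0; pred: 193+0-96=97
Step 8: prey: 0+0-0=0; pred: 97+0-48=49
Step 9: prey: 0+0-0=0; pred: 49+0-24=25
Max prey = 71 at step 4

Answer: 71 4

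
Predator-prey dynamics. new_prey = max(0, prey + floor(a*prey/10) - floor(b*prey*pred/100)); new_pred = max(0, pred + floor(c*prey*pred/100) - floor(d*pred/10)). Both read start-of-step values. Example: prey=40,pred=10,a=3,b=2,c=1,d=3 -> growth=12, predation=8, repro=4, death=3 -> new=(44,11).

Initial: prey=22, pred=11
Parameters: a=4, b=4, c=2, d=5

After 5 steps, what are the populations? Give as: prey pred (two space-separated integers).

Answer: 26 7

Derivation:
Step 1: prey: 22+8-9=21; pred: 11+4-5=10
Step 2: prey: 21+8-8=21; pred: 10+4-5=9
Step 3: prey: 21+8-7=22; pred: 9+3-4=8
Step 4: prey: 22+8-7=23; pred: 8+3-4=7
Step 5: prey: 23+9-6=26; pred: 7+3-3=7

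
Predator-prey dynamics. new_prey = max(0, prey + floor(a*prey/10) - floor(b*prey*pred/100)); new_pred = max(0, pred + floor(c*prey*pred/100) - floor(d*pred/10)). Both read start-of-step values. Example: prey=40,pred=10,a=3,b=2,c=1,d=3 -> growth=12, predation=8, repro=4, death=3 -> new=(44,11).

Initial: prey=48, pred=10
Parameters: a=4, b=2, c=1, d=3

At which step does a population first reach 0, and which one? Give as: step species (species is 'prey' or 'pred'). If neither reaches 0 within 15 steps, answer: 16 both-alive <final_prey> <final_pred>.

Step 1: prey: 48+19-9=58; pred: 10+4-3=11
Step 2: prey: 58+23-12=69; pred: 11+6-3=14
Step 3: prey: 69+27-19=77; pred: 14+9-4=19
Step 4: prey: 77+30-29=78; pred: 19+14-5=28
Step 5: prey: 78+31-43=66; pred: 28+21-8=41
Step 6: prey: 66+26-54=38; pred: 41+27-12=56
Step 7: prey: 38+15-42=11; pred: 56+21-16=61
Step 8: prey: 11+4-13=2; pred: 61+6-18=49
Step 9: prey: 2+0-1=1; pred: 49+0-14=35
Step 10: prey: 1+0-0=1; pred: 35+0-10=25
Step 11: prey: 1+0-0=1; pred: 25+0-7=18
Step 12: prey: 1+0-0=1; pred: 18+0-5=13
Step 13: prey: 1+0-0=1; pred: 13+0-3=10
Step 14: prey: 1+0-0=1; pred: 10+0-3=7
Step 15: prey: 1+0-0=1; pred: 7+0-2=5
No extinction within 15 steps

Answer: 16 both-alive 1 5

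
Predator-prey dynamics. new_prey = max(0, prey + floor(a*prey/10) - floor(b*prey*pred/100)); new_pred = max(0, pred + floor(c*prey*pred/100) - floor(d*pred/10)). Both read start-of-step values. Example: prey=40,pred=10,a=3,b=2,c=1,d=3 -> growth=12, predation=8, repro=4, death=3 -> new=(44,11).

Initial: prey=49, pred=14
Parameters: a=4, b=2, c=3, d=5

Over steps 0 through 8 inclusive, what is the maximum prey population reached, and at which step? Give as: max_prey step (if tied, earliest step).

Step 1: prey: 49+19-13=55; pred: 14+20-7=27
Step 2: prey: 55+22-29=48; pred: 27+44-13=58
Step 3: prey: 48+19-55=12; pred: 58+83-29=112
Step 4: prey: 12+4-26=0; pred: 112+40-56=96
Step 5: prey: 0+0-0=0; pred: 96+0-48=48
Step 6: prey: 0+0-0=0; pred: 48+0-24=24
Step 7: prey: 0+0-0=0; pred: 24+0-12=12
Step 8: prey: 0+0-0=0; pred: 12+0-6=6
Max prey = 55 at step 1

Answer: 55 1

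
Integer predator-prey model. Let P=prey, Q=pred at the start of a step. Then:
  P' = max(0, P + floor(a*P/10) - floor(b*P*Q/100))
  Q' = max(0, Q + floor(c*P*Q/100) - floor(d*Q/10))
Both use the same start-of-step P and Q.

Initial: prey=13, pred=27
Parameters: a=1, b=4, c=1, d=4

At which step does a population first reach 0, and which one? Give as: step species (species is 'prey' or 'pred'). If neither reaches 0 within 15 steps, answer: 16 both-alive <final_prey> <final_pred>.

Step 1: prey: 13+1-14=0; pred: 27+3-10=20
First extinction: prey at step 1

Answer: 1 prey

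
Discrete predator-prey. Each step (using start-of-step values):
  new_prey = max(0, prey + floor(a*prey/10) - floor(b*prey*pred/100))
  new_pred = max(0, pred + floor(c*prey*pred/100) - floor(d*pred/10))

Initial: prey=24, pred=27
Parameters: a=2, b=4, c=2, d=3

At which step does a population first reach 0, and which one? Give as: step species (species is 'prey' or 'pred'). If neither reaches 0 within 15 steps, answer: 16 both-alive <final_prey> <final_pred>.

Answer: 2 prey

Derivation:
Step 1: prey: 24+4-25=3; pred: 27+12-8=31
Step 2: prey: 3+0-3=0; pred: 31+1-9=23
First extinction: prey at step 2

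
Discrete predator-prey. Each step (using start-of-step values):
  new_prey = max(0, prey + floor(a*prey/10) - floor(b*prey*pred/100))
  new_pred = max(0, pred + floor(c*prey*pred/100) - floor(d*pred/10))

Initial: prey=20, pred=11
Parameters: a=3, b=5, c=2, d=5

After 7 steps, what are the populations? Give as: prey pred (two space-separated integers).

Step 1: prey: 20+6-11=15; pred: 11+4-5=10
Step 2: prey: 15+4-7=12; pred: 10+3-5=8
Step 3: prey: 12+3-4=11; pred: 8+1-4=5
Step 4: prey: 11+3-2=12; pred: 5+1-2=4
Step 5: prey: 12+3-2=13; pred: 4+0-2=2
Step 6: prey: 13+3-1=15; pred: 2+0-1=1
Step 7: prey: 15+4-0=19; pred: 1+0-0=1

Answer: 19 1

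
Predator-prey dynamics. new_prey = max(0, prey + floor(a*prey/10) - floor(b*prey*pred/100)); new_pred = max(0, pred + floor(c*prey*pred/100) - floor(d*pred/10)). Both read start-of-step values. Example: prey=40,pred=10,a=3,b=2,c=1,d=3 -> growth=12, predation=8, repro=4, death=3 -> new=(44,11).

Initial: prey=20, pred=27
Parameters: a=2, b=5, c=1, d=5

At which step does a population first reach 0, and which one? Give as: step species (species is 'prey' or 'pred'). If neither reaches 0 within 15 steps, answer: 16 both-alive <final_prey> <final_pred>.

Step 1: prey: 20+4-27=0; pred: 27+5-13=19
First extinction: prey at step 1

Answer: 1 prey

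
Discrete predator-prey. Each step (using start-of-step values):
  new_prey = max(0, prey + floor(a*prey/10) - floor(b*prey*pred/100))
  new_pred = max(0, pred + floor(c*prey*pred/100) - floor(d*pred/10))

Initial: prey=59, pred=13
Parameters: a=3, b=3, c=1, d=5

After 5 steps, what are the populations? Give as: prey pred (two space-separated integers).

Step 1: prey: 59+17-23=53; pred: 13+7-6=14
Step 2: prey: 53+15-22=46; pred: 14+7-7=14
Step 3: prey: 46+13-19=40; pred: 14+6-7=13
Step 4: prey: 40+12-15=37; pred: 13+5-6=12
Step 5: prey: 37+11-13=35; pred: 12+4-6=10

Answer: 35 10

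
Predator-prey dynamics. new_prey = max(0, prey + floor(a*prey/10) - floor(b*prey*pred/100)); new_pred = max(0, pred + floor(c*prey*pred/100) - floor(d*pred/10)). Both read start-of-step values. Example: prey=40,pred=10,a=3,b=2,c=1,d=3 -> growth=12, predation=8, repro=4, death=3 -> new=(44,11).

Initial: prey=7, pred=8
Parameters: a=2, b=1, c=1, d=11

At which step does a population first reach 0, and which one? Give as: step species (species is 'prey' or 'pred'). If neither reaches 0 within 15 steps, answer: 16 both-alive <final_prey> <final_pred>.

Answer: 1 pred

Derivation:
Step 1: prey: 7+1-0=8; pred: 8+0-8=0
First extinction: pred at step 1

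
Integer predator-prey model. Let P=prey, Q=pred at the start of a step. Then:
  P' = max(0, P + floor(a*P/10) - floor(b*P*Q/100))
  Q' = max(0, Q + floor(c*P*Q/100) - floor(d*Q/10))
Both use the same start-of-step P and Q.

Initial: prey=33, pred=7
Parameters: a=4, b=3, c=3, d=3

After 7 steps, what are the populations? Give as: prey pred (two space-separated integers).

Step 1: prey: 33+13-6=40; pred: 7+6-2=11
Step 2: prey: 40+16-13=43; pred: 11+13-3=21
Step 3: prey: 43+17-27=33; pred: 21+27-6=42
Step 4: prey: 33+13-41=5; pred: 42+41-12=71
Step 5: prey: 5+2-10=0; pred: 71+10-21=60
Step 6: prey: 0+0-0=0; pred: 60+0-18=42
Step 7: prey: 0+0-0=0; pred: 42+0-12=30

Answer: 0 30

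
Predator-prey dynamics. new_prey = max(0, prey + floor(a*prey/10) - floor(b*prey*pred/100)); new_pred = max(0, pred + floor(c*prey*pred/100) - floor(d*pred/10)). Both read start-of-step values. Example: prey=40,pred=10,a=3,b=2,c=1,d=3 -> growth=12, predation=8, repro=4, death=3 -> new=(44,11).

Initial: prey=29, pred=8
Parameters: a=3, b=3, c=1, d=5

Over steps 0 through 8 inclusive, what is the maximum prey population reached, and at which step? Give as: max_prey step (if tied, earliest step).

Answer: 107 8

Derivation:
Step 1: prey: 29+8-6=31; pred: 8+2-4=6
Step 2: prey: 31+9-5=35; pred: 6+1-3=4
Step 3: prey: 35+10-4=41; pred: 4+1-2=3
Step 4: prey: 41+12-3=50; pred: 3+1-1=3
Step 5: prey: 50+15-4=61; pred: 3+1-1=3
Step 6: prey: 61+18-5=74; pred: 3+1-1=3
Step 7: prey: 74+22-6=90; pred: 3+2-1=4
Step 8: prey: 90+27-10=107; pred: 4+3-2=5
Max prey = 107 at step 8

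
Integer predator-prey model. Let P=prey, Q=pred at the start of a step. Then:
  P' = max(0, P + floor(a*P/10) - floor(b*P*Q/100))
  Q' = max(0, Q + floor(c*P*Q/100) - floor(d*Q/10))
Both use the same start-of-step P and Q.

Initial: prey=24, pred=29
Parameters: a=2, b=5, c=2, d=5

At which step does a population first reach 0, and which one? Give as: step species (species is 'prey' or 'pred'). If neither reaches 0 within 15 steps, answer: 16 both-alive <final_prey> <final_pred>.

Step 1: prey: 24+4-34=0; pred: 29+13-14=28
First extinction: prey at step 1

Answer: 1 prey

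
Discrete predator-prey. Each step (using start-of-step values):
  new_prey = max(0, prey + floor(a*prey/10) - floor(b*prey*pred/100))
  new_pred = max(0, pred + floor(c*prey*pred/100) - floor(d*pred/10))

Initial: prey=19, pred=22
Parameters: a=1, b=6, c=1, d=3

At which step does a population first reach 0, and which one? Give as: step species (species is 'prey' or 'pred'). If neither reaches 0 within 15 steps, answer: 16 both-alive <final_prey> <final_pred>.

Answer: 1 prey

Derivation:
Step 1: prey: 19+1-25=0; pred: 22+4-6=20
First extinction: prey at step 1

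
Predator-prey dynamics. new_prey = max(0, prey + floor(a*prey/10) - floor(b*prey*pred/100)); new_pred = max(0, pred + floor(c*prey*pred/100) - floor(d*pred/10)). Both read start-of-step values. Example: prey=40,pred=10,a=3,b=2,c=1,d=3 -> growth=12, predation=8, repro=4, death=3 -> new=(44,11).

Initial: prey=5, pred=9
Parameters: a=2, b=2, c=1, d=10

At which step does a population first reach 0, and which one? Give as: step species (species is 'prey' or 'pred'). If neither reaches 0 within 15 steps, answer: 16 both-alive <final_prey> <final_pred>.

Answer: 1 pred

Derivation:
Step 1: prey: 5+1-0=6; pred: 9+0-9=0
First extinction: pred at step 1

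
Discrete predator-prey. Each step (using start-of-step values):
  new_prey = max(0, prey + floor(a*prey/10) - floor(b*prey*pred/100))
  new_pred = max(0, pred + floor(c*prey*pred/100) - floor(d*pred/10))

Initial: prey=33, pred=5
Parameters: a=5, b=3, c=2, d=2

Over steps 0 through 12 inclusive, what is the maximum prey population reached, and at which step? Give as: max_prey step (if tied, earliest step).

Answer: 67 3

Derivation:
Step 1: prey: 33+16-4=45; pred: 5+3-1=7
Step 2: prey: 45+22-9=58; pred: 7+6-1=12
Step 3: prey: 58+29-20=67; pred: 12+13-2=23
Step 4: prey: 67+33-46=54; pred: 23+30-4=49
Step 5: prey: 54+27-79=2; pred: 49+52-9=92
Step 6: prey: 2+1-5=0; pred: 92+3-18=77
Step 7: prey: 0+0-0=0; pred: 77+0-15=62
Step 8: prey: 0+0-0=0; pred: 62+0-12=50
Step 9: prey: 0+0-0=0; pred: 50+0-10=40
Step 10: prey: 0+0-0=0; pred: 40+0-8=32
Step 11: prey: 0+0-0=0; pred: 32+0-6=26
Step 12: prey: 0+0-0=0; pred: 26+0-5=21
Max prey = 67 at step 3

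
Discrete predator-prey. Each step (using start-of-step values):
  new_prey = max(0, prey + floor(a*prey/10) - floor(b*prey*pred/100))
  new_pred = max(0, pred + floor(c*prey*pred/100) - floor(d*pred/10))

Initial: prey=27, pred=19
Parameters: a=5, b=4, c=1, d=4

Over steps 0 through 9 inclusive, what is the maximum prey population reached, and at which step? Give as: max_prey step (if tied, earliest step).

Step 1: prey: 27+13-20=20; pred: 19+5-7=17
Step 2: prey: 20+10-13=17; pred: 17+3-6=14
Step 3: prey: 17+8-9=16; pred: 14+2-5=11
Step 4: prey: 16+8-7=17; pred: 11+1-4=8
Step 5: prey: 17+8-5=20; pred: 8+1-3=6
Step 6: prey: 20+10-4=26; pred: 6+1-2=5
Step 7: prey: 26+13-5=34; pred: 5+1-2=4
Step 8: prey: 34+17-5=46; pred: 4+1-1=4
Step 9: prey: 46+23-7=62; pred: 4+1-1=4
Max prey = 62 at step 9

Answer: 62 9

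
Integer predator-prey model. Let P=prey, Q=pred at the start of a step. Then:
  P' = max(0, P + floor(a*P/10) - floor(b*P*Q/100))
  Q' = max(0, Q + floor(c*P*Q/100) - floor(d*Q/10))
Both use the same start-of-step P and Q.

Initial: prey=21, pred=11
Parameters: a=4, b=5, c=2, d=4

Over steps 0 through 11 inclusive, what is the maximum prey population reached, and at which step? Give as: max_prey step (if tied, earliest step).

Step 1: prey: 21+8-11=18; pred: 11+4-4=11
Step 2: prey: 18+7-9=16; pred: 11+3-4=10
Step 3: prey: 16+6-8=14; pred: 10+3-4=9
Step 4: prey: 14+5-6=13; pred: 9+2-3=8
Step 5: prey: 13+5-5=13; pred: 8+2-3=7
Step 6: prey: 13+5-4=14; pred: 7+1-2=6
Step 7: prey: 14+5-4=15; pred: 6+1-2=5
Step 8: prey: 15+6-3=18; pred: 5+1-2=4
Step 9: prey: 18+7-3=22; pred: 4+1-1=4
Step 10: prey: 22+8-4=26; pred: 4+1-1=4
Step 11: prey: 26+10-5=31; pred: 4+2-1=5
Max prey = 31 at step 11

Answer: 31 11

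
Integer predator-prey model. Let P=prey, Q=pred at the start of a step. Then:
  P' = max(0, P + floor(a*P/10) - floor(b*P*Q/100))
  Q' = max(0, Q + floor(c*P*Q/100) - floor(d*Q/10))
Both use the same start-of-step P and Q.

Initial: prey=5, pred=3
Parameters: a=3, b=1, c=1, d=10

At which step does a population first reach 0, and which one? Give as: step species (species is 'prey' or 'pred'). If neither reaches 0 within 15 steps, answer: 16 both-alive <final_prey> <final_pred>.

Answer: 1 pred

Derivation:
Step 1: prey: 5+1-0=6; pred: 3+0-3=0
First extinction: pred at step 1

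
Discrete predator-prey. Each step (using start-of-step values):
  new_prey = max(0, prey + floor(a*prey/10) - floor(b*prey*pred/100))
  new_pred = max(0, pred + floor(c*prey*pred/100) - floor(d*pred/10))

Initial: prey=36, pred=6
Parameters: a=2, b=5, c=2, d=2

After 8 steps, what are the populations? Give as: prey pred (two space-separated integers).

Answer: 1 9

Derivation:
Step 1: prey: 36+7-10=33; pred: 6+4-1=9
Step 2: prey: 33+6-14=25; pred: 9+5-1=13
Step 3: prey: 25+5-16=14; pred: 13+6-2=17
Step 4: prey: 14+2-11=5; pred: 17+4-3=18
Step 5: prey: 5+1-4=2; pred: 18+1-3=16
Step 6: prey: 2+0-1=1; pred: 16+0-3=13
Step 7: prey: 1+0-0=1; pred: 13+0-2=11
Step 8: prey: 1+0-0=1; pred: 11+0-2=9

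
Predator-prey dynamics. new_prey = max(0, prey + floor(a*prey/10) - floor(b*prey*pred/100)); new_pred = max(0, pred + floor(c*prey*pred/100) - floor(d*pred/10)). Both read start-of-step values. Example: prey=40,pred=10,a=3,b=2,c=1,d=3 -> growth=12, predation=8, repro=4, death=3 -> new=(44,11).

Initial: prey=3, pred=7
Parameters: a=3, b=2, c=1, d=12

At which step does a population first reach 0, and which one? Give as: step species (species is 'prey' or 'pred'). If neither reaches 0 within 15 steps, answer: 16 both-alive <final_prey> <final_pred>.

Step 1: prey: 3+0-0=3; pred: 7+0-8=0
First extinction: pred at step 1

Answer: 1 pred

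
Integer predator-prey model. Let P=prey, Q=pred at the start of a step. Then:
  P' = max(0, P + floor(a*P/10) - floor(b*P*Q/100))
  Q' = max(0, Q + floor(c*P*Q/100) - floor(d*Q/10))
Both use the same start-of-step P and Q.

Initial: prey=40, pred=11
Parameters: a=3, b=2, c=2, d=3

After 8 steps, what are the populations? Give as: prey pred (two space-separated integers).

Answer: 0 22

Derivation:
Step 1: prey: 40+12-8=44; pred: 11+8-3=16
Step 2: prey: 44+13-14=43; pred: 16+14-4=26
Step 3: prey: 43+12-22=33; pred: 26+22-7=41
Step 4: prey: 33+9-27=15; pred: 41+27-12=56
Step 5: prey: 15+4-16=3; pred: 56+16-16=56
Step 6: prey: 3+0-3=0; pred: 56+3-16=43
Step 7: prey: 0+0-0=0; pred: 43+0-12=31
Step 8: prey: 0+0-0=0; pred: 31+0-9=22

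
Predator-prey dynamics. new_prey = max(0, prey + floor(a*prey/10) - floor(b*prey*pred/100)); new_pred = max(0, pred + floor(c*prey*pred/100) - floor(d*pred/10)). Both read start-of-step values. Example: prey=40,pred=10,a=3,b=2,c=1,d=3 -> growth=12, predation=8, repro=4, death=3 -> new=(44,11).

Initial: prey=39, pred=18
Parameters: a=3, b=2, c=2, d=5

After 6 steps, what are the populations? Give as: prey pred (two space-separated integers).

Step 1: prey: 39+11-14=36; pred: 18+14-9=23
Step 2: prey: 36+10-16=30; pred: 23+16-11=28
Step 3: prey: 30+9-16=23; pred: 28+16-14=30
Step 4: prey: 23+6-13=16; pred: 30+13-15=28
Step 5: prey: 16+4-8=12; pred: 28+8-14=22
Step 6: prey: 12+3-5=10; pred: 22+5-11=16

Answer: 10 16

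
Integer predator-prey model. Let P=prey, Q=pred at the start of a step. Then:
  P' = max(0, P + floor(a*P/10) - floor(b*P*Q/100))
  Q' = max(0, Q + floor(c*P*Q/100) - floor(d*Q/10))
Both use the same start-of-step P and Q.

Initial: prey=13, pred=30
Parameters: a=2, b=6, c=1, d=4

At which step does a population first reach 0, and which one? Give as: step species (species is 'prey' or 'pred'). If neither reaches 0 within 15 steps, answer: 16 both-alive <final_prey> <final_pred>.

Step 1: prey: 13+2-23=0; pred: 30+3-12=21
First extinction: prey at step 1

Answer: 1 prey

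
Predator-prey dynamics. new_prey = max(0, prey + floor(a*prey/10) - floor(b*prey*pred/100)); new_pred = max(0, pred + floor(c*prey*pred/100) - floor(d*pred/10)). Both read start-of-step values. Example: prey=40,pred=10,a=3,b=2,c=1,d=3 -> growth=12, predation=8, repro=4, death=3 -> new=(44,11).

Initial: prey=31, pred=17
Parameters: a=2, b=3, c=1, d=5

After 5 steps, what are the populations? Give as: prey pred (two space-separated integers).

Answer: 18 2

Derivation:
Step 1: prey: 31+6-15=22; pred: 17+5-8=14
Step 2: prey: 22+4-9=17; pred: 14+3-7=10
Step 3: prey: 17+3-5=15; pred: 10+1-5=6
Step 4: prey: 15+3-2=16; pred: 6+0-3=3
Step 5: prey: 16+3-1=18; pred: 3+0-1=2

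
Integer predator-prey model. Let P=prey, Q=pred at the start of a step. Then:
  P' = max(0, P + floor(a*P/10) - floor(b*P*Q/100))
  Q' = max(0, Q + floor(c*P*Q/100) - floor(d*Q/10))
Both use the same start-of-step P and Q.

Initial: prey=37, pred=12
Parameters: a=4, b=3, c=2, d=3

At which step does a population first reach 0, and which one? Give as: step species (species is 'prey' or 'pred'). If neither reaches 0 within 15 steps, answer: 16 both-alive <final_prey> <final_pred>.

Step 1: prey: 37+14-13=38; pred: 12+8-3=17
Step 2: prey: 38+15-19=34; pred: 17+12-5=24
Step 3: prey: 34+13-24=23; pred: 24+16-7=33
Step 4: prey: 23+9-22=10; pred: 33+15-9=39
Step 5: prey: 10+4-11=3; pred: 39+7-11=35
Step 6: prey: 3+1-3=1; pred: 35+2-10=27
Step 7: prey: 1+0-0=1; pred: 27+0-8=19
Step 8: prey: 1+0-0=1; pred: 19+0-5=14
Step 9: prey: 1+0-0=1; pred: 14+0-4=10
Step 10: prey: 1+0-0=1; pred: 10+0-3=7
Step 11: prey: 1+0-0=1; pred: 7+0-2=5
Step 12: prey: 1+0-0=1; pred: 5+0-1=4
Step 13: prey: 1+0-0=1; pred: 4+0-1=3
Step 14: prey: 1+0-0=1; pred: 3+0-0=3
Steps 15-15: state stable at prey=1, pred=3 (no change)
No extinction within 15 steps

Answer: 16 both-alive 1 3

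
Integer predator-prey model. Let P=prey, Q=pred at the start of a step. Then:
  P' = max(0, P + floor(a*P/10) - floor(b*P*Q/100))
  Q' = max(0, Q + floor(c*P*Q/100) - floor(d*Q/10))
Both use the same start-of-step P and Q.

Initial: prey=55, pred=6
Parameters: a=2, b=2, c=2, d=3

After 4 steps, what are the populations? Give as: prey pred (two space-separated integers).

Answer: 20 63

Derivation:
Step 1: prey: 55+11-6=60; pred: 6+6-1=11
Step 2: prey: 60+12-13=59; pred: 11+13-3=21
Step 3: prey: 59+11-24=46; pred: 21+24-6=39
Step 4: prey: 46+9-35=20; pred: 39+35-11=63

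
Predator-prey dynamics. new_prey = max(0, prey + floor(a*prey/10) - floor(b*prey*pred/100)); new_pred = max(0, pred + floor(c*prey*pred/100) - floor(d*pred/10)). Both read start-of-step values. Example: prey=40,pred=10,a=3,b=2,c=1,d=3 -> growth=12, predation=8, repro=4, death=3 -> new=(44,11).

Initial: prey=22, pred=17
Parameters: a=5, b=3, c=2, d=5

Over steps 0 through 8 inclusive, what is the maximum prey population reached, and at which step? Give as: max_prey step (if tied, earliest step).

Step 1: prey: 22+11-11=22; pred: 17+7-8=16
Step 2: prey: 22+11-10=23; pred: 16+7-8=15
Step 3: prey: 23+11-10=24; pred: 15+6-7=14
Step 4: prey: 24+12-10=26; pred: 14+6-7=13
Step 5: prey: 26+13-10=29; pred: 13+6-6=13
Step 6: prey: 29+14-11=32; pred: 13+7-6=14
Step 7: prey: 32+16-13=35; pred: 14+8-7=15
Step 8: prey: 35+17-15=37; pred: 15+10-7=18
Max prey = 37 at step 8

Answer: 37 8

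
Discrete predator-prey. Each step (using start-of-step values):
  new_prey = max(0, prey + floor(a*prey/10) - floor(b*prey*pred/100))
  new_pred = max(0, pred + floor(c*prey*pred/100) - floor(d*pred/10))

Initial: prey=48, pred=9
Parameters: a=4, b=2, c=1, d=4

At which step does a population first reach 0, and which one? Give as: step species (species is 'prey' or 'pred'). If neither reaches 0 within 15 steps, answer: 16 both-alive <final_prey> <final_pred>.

Step 1: prey: 48+19-8=59; pred: 9+4-3=10
Step 2: prey: 59+23-11=71; pred: 10+5-4=11
Step 3: prey: 71+28-15=84; pred: 11+7-4=14
Step 4: prey: 84+33-23=94; pred: 14+11-5=20
Step 5: prey: 94+37-37=94; pred: 20+18-8=30
Step 6: prey: 94+37-56=75; pred: 30+28-12=46
Step 7: prey: 75+30-69=36; pred: 46+34-18=62
Step 8: prey: 36+14-44=6; pred: 62+22-24=60
Step 9: prey: 6+2-7=1; pred: 60+3-24=39
Step 10: prey: 1+0-0=1; pred: 39+0-15=24
Step 11: prey: 1+0-0=1; pred: 24+0-9=15
Step 12: prey: 1+0-0=1; pred: 15+0-6=9
Step 13: prey: 1+0-0=1; pred: 9+0-3=6
Step 14: prey: 1+0-0=1; pred: 6+0-2=4
Step 15: prey: 1+0-0=1; pred: 4+0-1=3
No extinction within 15 steps

Answer: 16 both-alive 1 3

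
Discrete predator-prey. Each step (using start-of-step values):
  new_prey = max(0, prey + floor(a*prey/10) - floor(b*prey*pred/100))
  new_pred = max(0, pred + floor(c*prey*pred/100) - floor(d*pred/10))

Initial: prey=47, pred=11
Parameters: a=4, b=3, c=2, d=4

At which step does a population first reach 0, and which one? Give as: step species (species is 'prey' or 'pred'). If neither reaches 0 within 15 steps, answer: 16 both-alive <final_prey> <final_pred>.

Answer: 5 prey

Derivation:
Step 1: prey: 47+18-15=50; pred: 11+10-4=17
Step 2: prey: 50+20-25=45; pred: 17+17-6=28
Step 3: prey: 45+18-37=26; pred: 28+25-11=42
Step 4: prey: 26+10-32=4; pred: 42+21-16=47
Step 5: prey: 4+1-5=0; pred: 47+3-18=32
First extinction: prey at step 5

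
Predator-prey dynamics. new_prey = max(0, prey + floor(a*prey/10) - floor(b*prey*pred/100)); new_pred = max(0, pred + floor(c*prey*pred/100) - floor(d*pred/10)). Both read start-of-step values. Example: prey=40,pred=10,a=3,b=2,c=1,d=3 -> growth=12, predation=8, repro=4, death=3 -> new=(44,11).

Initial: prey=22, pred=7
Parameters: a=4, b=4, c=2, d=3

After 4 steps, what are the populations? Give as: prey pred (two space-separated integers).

Answer: 26 13

Derivation:
Step 1: prey: 22+8-6=24; pred: 7+3-2=8
Step 2: prey: 24+9-7=26; pred: 8+3-2=9
Step 3: prey: 26+10-9=27; pred: 9+4-2=11
Step 4: prey: 27+10-11=26; pred: 11+5-3=13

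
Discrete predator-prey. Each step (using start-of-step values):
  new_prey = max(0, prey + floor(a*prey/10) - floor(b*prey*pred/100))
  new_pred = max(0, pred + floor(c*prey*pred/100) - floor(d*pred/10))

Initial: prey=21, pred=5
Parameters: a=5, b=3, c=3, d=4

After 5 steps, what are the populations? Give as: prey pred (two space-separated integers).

Step 1: prey: 21+10-3=28; pred: 5+3-2=6
Step 2: prey: 28+14-5=37; pred: 6+5-2=9
Step 3: prey: 37+18-9=46; pred: 9+9-3=15
Step 4: prey: 46+23-20=49; pred: 15+20-6=29
Step 5: prey: 49+24-42=31; pred: 29+42-11=60

Answer: 31 60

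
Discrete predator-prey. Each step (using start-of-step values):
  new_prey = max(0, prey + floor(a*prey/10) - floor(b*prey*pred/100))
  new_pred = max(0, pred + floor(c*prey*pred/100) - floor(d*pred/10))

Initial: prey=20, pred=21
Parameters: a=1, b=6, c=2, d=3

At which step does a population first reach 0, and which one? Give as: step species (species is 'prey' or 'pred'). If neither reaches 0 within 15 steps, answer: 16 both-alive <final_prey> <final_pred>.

Step 1: prey: 20+2-25=0; pred: 21+8-6=23
First extinction: prey at step 1

Answer: 1 prey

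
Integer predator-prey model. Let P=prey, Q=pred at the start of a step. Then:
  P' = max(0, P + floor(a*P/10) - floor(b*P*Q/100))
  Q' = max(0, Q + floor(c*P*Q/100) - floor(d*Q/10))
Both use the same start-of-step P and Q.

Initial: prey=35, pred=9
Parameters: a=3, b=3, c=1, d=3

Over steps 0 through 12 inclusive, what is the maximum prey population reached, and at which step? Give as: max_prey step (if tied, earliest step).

Step 1: prey: 35+10-9=36; pred: 9+3-2=10
Step 2: prey: 36+10-10=36; pred: 10+3-3=10
Step 3: prey: 36+10-10=36; pred: 10+3-3=10
Step 4: prey: 36+10-10=36; pred: 10+3-3=10
Step 5: prey: 36+10-10=36; pred: 10+3-3=10
Step 6: prey: 36+10-10=36; pred: 10+3-3=10
Step 7: prey: 36+10-10=36; pred: 10+3-3=10
Step 8: prey: 36+10-10=36; pred: 10+3-3=10
Step 9: prey: 36+10-10=36; pred: 10+3-3=10
Step 10: prey: 36+10-10=36; pred: 10+3-3=10
Step 11: prey: 36+10-10=36; pred: 10+3-3=10
Step 12: prey: 36+10-10=36; pred: 10+3-3=10
Max prey = 36 at step 1

Answer: 36 1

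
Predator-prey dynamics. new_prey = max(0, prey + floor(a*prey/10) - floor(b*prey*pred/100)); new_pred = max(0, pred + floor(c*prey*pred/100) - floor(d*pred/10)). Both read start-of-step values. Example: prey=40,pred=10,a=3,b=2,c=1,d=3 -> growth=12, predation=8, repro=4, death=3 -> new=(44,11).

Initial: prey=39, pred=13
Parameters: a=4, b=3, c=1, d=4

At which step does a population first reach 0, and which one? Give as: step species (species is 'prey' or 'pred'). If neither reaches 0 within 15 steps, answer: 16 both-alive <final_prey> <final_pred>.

Step 1: prey: 39+15-15=39; pred: 13+5-5=13
Steps 2-15: state stable at prey=39, pred=13 (no change)
No extinction within 15 steps

Answer: 16 both-alive 39 13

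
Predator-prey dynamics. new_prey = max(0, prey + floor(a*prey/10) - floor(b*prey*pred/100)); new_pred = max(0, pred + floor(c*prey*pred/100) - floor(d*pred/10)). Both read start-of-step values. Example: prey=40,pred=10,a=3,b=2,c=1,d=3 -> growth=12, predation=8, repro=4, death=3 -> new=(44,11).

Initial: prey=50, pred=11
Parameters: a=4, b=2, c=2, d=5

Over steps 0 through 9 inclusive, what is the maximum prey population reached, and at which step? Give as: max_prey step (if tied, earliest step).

Step 1: prey: 50+20-11=59; pred: 11+11-5=17
Step 2: prey: 59+23-20=62; pred: 17+20-8=29
Step 3: prey: 62+24-35=51; pred: 29+35-14=50
Step 4: prey: 51+20-51=20; pred: 50+51-25=76
Step 5: prey: 20+8-30=0; pred: 76+30-38=68
Step 6: prey: 0+0-0=0; pred: 68+0-34=34
Step 7: prey: 0+0-0=0; pred: 34+0-17=17
Step 8: prey: 0+0-0=0; pred: 17+0-8=9
Step 9: prey: 0+0-0=0; pred: 9+0-4=5
Max prey = 62 at step 2

Answer: 62 2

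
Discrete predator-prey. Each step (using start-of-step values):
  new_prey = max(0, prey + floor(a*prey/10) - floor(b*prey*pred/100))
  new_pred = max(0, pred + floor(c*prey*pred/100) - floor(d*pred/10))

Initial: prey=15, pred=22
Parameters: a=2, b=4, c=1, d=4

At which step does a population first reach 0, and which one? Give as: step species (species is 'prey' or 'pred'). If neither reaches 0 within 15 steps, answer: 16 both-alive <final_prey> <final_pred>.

Step 1: prey: 15+3-13=5; pred: 22+3-8=17
Step 2: prey: 5+1-3=3; pred: 17+0-6=11
Step 3: prey: 3+0-1=2; pred: 11+0-4=7
Step 4: prey: 2+0-0=2; pred: 7+0-2=5
Step 5: prey: 2+0-0=2; pred: 5+0-2=3
Step 6: prey: 2+0-0=2; pred: 3+0-1=2
Step 7: prey: 2+0-0=2; pred: 2+0-0=2
Steps 8-15: state stable at prey=2, pred=2 (no change)
No extinction within 15 steps

Answer: 16 both-alive 2 2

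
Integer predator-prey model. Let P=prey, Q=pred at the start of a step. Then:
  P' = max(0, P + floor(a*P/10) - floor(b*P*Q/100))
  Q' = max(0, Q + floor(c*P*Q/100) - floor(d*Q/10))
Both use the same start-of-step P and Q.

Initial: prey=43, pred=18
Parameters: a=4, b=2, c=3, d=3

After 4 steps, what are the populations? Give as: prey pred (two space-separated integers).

Step 1: prey: 43+17-15=45; pred: 18+23-5=36
Step 2: prey: 45+18-32=31; pred: 36+48-10=74
Step 3: prey: 31+12-45=0; pred: 74+68-22=120
Step 4: prey: 0+0-0=0; pred: 120+0-36=84

Answer: 0 84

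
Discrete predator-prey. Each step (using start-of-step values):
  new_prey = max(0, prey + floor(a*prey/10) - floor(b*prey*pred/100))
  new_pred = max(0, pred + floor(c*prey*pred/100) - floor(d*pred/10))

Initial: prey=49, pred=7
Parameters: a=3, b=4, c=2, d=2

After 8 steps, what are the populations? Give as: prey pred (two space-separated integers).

Step 1: prey: 49+14-13=50; pred: 7+6-1=12
Step 2: prey: 50+15-24=41; pred: 12+12-2=22
Step 3: prey: 41+12-36=17; pred: 22+18-4=36
Step 4: prey: 17+5-24=0; pred: 36+12-7=41
Step 5: prey: 0+0-0=0; pred: 41+0-8=33
Step 6: prey: 0+0-0=0; pred: 33+0-6=27
Step 7: prey: 0+0-0=0; pred: 27+0-5=22
Step 8: prey: 0+0-0=0; pred: 22+0-4=18

Answer: 0 18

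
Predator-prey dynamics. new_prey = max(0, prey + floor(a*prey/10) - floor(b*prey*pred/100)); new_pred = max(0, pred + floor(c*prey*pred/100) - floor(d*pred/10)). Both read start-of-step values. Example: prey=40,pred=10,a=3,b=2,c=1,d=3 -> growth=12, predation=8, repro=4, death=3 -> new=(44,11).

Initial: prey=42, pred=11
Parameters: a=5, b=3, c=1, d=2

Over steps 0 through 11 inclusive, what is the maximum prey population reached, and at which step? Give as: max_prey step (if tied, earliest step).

Step 1: prey: 42+21-13=50; pred: 11+4-2=13
Step 2: prey: 50+25-19=56; pred: 13+6-2=17
Step 3: prey: 56+28-28=56; pred: 17+9-3=23
Step 4: prey: 56+28-38=46; pred: 23+12-4=31
Step 5: prey: 46+23-42=27; pred: 31+14-6=39
Step 6: prey: 27+13-31=9; pred: 39+10-7=42
Step 7: prey: 9+4-11=2; pred: 42+3-8=37
Step 8: prey: 2+1-2=1; pred: 37+0-7=30
Step 9: prey: 1+0-0=1; pred: 30+0-6=24
Step 10: prey: 1+0-0=1; pred: 24+0-4=20
Step 11: prey: 1+0-0=1; pred: 20+0-4=16
Max prey = 56 at step 2

Answer: 56 2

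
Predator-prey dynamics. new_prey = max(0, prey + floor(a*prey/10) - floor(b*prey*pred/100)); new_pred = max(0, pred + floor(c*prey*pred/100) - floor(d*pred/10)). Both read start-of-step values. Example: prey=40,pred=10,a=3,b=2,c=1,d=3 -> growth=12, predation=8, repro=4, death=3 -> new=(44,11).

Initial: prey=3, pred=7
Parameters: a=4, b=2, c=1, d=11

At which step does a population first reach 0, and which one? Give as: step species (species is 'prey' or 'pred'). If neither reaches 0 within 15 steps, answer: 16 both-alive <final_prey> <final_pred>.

Step 1: prey: 3+1-0=4; pred: 7+0-7=0
First extinction: pred at step 1

Answer: 1 pred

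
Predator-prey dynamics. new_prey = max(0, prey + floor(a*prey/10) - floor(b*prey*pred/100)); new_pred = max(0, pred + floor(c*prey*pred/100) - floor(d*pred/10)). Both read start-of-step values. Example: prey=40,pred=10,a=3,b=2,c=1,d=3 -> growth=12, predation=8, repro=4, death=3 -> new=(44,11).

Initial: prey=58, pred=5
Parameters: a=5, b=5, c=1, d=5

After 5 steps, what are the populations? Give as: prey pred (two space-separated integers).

Step 1: prey: 58+29-14=73; pred: 5+2-2=5
Step 2: prey: 73+36-18=91; pred: 5+3-2=6
Step 3: prey: 91+45-27=109; pred: 6+5-3=8
Step 4: prey: 109+54-43=120; pred: 8+8-4=12
Step 5: prey: 120+60-72=108; pred: 12+14-6=20

Answer: 108 20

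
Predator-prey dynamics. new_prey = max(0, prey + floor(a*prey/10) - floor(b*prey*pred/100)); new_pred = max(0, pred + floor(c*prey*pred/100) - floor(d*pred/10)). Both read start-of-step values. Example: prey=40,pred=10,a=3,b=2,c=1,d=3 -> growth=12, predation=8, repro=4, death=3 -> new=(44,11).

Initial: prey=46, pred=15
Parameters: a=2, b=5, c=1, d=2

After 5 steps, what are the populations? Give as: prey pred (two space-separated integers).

Step 1: prey: 46+9-34=21; pred: 15+6-3=18
Step 2: prey: 21+4-18=7; pred: 18+3-3=18
Step 3: prey: 7+1-6=2; pred: 18+1-3=16
Step 4: prey: 2+0-1=1; pred: 16+0-3=13
Step 5: prey: 1+0-0=1; pred: 13+0-2=11

Answer: 1 11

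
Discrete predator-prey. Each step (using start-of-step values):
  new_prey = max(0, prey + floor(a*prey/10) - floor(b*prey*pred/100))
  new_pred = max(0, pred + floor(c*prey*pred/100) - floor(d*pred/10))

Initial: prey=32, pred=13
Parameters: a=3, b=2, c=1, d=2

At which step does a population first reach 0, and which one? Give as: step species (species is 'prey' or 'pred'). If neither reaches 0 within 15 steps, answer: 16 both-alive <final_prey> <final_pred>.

Answer: 16 both-alive 8 13

Derivation:
Step 1: prey: 32+9-8=33; pred: 13+4-2=15
Step 2: prey: 33+9-9=33; pred: 15+4-3=16
Step 3: prey: 33+9-10=32; pred: 16+5-3=18
Step 4: prey: 32+9-11=30; pred: 18+5-3=20
Step 5: prey: 30+9-12=27; pred: 20+6-4=22
Step 6: prey: 27+8-11=24; pred: 22+5-4=23
Step 7: prey: 24+7-11=20; pred: 23+5-4=24
Step 8: prey: 20+6-9=17; pred: 24+4-4=24
Step 9: prey: 17+5-8=14; pred: 24+4-4=24
Step 10: prey: 14+4-6=12; pred: 24+3-4=23
Step 11: prey: 12+3-5=10; pred: 23+2-4=21
Step 12: prey: 10+3-4=9; pred: 21+2-4=19
Step 13: prey: 9+2-3=8; pred: 19+1-3=17
Step 14: prey: 8+2-2=8; pred: 17+1-3=15
Step 15: prey: 8+2-2=8; pred: 15+1-3=13
No extinction within 15 steps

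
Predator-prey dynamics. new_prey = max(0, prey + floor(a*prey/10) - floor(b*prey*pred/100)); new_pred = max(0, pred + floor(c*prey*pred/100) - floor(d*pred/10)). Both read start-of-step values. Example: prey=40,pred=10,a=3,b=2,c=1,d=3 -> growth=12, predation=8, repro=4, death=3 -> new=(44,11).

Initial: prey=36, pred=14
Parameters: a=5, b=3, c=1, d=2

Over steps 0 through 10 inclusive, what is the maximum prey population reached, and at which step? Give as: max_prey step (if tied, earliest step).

Step 1: prey: 36+18-15=39; pred: 14+5-2=17
Step 2: prey: 39+19-19=39; pred: 17+6-3=20
Step 3: prey: 39+19-23=35; pred: 20+7-4=23
Step 4: prey: 35+17-24=28; pred: 23+8-4=27
Step 5: prey: 28+14-22=20; pred: 27+7-5=29
Step 6: prey: 20+10-17=13; pred: 29+5-5=29
Step 7: prey: 13+6-11=8; pred: 29+3-5=27
Step 8: prey: 8+4-6=6; pred: 27+2-5=24
Step 9: prey: 6+3-4=5; pred: 24+1-4=21
Step 10: prey: 5+2-3=4; pred: 21+1-4=18
Max prey = 39 at step 1

Answer: 39 1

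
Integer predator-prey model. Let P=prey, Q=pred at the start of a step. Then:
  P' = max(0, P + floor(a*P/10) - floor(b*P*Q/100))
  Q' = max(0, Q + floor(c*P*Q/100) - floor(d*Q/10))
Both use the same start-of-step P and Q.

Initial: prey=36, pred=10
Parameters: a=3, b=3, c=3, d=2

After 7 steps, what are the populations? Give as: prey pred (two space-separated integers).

Step 1: prey: 36+10-10=36; pred: 10+10-2=18
Step 2: prey: 36+10-19=27; pred: 18+19-3=34
Step 3: prey: 27+8-27=8; pred: 34+27-6=55
Step 4: prey: 8+2-13=0; pred: 55+13-11=57
Step 5: prey: 0+0-0=0; pred: 57+0-11=46
Step 6: prey: 0+0-0=0; pred: 46+0-9=37
Step 7: prey: 0+0-0=0; pred: 37+0-7=30

Answer: 0 30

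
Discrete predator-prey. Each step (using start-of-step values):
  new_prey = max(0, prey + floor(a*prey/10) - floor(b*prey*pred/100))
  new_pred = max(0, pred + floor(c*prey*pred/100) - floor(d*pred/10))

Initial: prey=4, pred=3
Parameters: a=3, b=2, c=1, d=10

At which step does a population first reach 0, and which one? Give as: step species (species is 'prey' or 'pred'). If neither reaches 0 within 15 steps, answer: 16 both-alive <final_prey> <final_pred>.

Step 1: prey: 4+1-0=5; pred: 3+0-3=0
First extinction: pred at step 1

Answer: 1 pred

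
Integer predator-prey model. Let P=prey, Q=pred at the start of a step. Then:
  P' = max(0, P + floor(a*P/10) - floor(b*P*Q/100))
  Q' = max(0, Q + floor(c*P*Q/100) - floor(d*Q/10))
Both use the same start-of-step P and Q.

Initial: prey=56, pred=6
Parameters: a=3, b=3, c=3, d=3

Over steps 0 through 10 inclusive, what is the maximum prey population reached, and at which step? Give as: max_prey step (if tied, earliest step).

Step 1: prey: 56+16-10=62; pred: 6+10-1=15
Step 2: prey: 62+18-27=53; pred: 15+27-4=38
Step 3: prey: 53+15-60=8; pred: 38+60-11=87
Step 4: prey: 8+2-20=0; pred: 87+20-26=81
Step 5: prey: 0+0-0=0; pred: 81+0-24=57
Step 6: prey: 0+0-0=0; pred: 57+0-17=40
Step 7: prey: 0+0-0=0; pred: 40+0-12=28
Step 8: prey: 0+0-0=0; pred: 28+0-8=20
Step 9: prey: 0+0-0=0; pred: 20+0-6=14
Step 10: prey: 0+0-0=0; pred: 14+0-4=10
Max prey = 62 at step 1

Answer: 62 1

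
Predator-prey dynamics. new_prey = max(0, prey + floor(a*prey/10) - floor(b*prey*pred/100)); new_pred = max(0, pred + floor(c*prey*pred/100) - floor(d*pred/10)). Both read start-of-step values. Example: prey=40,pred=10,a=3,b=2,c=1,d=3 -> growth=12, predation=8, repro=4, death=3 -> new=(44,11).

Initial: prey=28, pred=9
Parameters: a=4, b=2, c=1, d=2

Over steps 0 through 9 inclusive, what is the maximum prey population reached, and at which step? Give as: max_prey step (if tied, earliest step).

Answer: 59 5

Derivation:
Step 1: prey: 28+11-5=34; pred: 9+2-1=10
Step 2: prey: 34+13-6=41; pred: 10+3-2=11
Step 3: prey: 41+16-9=48; pred: 11+4-2=13
Step 4: prey: 48+19-12=55; pred: 13+6-2=17
Step 5: prey: 55+22-18=59; pred: 17+9-3=23
Step 6: prey: 59+23-27=55; pred: 23+13-4=32
Step 7: prey: 55+22-35=42; pred: 32+17-6=43
Step 8: prey: 42+16-36=22; pred: 43+18-8=53
Step 9: prey: 22+8-23=7; pred: 53+11-10=54
Max prey = 59 at step 5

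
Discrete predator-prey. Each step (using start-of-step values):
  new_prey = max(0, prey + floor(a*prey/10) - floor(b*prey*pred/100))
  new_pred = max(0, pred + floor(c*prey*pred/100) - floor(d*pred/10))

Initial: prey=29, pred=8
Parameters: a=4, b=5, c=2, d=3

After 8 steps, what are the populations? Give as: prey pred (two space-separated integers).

Step 1: prey: 29+11-11=29; pred: 8+4-2=10
Step 2: prey: 29+11-14=26; pred: 10+5-3=12
Step 3: prey: 26+10-15=21; pred: 12+6-3=15
Step 4: prey: 21+8-15=14; pred: 15+6-4=17
Step 5: prey: 14+5-11=8; pred: 17+4-5=16
Step 6: prey: 8+3-6=5; pred: 16+2-4=14
Step 7: prey: 5+2-3=4; pred: 14+1-4=11
Step 8: prey: 4+1-2=3; pred: 11+0-3=8

Answer: 3 8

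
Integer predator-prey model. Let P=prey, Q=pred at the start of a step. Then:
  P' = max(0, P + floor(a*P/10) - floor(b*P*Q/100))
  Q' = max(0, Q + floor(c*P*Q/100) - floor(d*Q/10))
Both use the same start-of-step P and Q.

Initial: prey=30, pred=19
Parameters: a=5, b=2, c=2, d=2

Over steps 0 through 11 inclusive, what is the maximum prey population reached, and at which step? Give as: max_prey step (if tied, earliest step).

Step 1: prey: 30+15-11=34; pred: 19+11-3=27
Step 2: prey: 34+17-18=33; pred: 27+18-5=40
Step 3: prey: 33+16-26=23; pred: 40+26-8=58
Step 4: prey: 23+11-26=8; pred: 58+26-11=73
Step 5: prey: 8+4-11=1; pred: 73+11-14=70
Step 6: prey: 1+0-1=0; pred: 70+1-14=57
Step 7: prey: 0+0-0=0; pred: 57+0-11=46
Step 8: prey: 0+0-0=0; pred: 46+0-9=37
Step 9: prey: 0+0-0=0; pred: 37+0-7=30
Step 10: prey: 0+0-0=0; pred: 30+0-6=24
Step 11: prey: 0+0-0=0; pred: 24+0-4=20
Max prey = 34 at step 1

Answer: 34 1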